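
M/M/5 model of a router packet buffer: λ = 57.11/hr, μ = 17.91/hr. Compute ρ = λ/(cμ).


ρ = λ/(cμ) = 57.11/(5·17.91) = 57.11/89.55 = 0.6377

Final: 0.6377


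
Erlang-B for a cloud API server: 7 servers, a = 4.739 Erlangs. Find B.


B(c,a) = (a^c/c!) / Σ_{k=0}^{c} a^k/k!
a^7/7! = 10.650658
Σ terms (k=0..7): 1.00000 + 4.73900 + 11.22906 + 17.73817 + 21.01530 + 19.91830 + 15.73214 + 10.65066 = 102.022630
B = 10.650658/102.022630 = 0.104395

Final: 0.104395


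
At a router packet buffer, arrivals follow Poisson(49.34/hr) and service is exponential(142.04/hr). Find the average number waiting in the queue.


ρ = 49.34/142.04 = 0.3474
Lq = ρ²/(1−ρ) = 0.1207/0.6526 = 0.1849

Final: 0.1849


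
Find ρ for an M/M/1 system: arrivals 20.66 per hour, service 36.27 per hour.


ρ = λ/μ = 20.66/36.27 = 0.5696

Final: 0.5696


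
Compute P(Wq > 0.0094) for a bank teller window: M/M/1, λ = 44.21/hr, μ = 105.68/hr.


ρ = 44.21/105.68 = 0.4183
P(Wq > t) = ρ·e^{−(μ−λ)t} = 0.4183·e^{−0.5778}
= 0.4183·0.561121 = 0.234739

Final: 0.234739


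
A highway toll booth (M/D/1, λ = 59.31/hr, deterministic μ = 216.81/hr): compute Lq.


ρ = 59.31/216.81 = 0.2736
M/D/1: Lq = ρ²/(2(1−ρ)) = 0.07483/(2·0.7264) = 0.05151

Final: 0.05151


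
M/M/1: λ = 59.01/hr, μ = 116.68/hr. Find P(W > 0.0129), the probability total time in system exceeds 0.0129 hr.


W ~ Exponential(μ−λ) for M/M/1.
μ − λ = 116.68 − 59.01 = 57.6700
P(W > t) = e^{−(μ−λ)t} = e^{−0.7439} = 0.475236

Final: 0.475236


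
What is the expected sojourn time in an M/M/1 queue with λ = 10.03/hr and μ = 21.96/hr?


W = 1/(μ−λ) = 1/(21.96 − 10.03) = 1/11.93 = 0.08382 hr

Final: 0.08382 hr


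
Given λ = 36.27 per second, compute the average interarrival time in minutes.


Mean interarrival time = 1/λ = 1/36.27 second = 0.02757 second
In minutes: 0.02757 × 0.0166667 = 0.0004595 min

Final: 0.0004595 min


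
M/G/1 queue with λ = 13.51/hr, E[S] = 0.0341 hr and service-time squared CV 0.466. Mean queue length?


ρ = λ·E[S] = 13.51·0.0341 = 0.4607
Lq = ρ²(1+C_s²)/(2(1−ρ)) = 0.2122·(1+0.466)/(2·0.5393)
= 0.2122·1.4660/1.0786 = 0.28846

Final: 0.28846


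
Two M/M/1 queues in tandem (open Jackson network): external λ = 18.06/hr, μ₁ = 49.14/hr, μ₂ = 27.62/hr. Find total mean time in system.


Each node sees arrival rate λ = 18.06/hr (tandem ⇒ throughput preserved).
W₁ = 1/(μ₁−λ) = 1/(49.14−18.06) = 0.03218 hr
W₂ = 1/(μ₂−λ) = 1/(27.62−18.06) = 0.10460 hr
W_total = W₁ + W₂ = 0.03218 + 0.10460 = 0.13678 hr

Final: 0.13678 hr


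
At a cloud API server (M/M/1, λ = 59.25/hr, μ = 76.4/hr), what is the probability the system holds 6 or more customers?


ρ = 59.25/76.4 = 0.7755
P(N ≥ n) = ρ^n = 0.7755^6 = 0.217555

Final: 0.217555


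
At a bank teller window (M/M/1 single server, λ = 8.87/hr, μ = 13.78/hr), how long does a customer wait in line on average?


ρ = 8.87/13.78 = 0.6437
Wq = ρ/(μ−λ) = 0.6437/(13.78 − 8.87) = 0.6437/4.91 = 0.1311 hr

Final: 0.1311 hr


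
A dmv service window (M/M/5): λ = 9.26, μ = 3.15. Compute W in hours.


a = 2.9397; ρ = 0.5879; P₀ = 0.049885
Lq = P₀·a^c·ρ/(c!(1−ρ)²) = 0.31601
Wq = Lq/λ = 0.31601/9.26 = 0.03413 hr
W = Wq + 1/μ = 0.03413 + 0.31746 = 0.35159 hr

Final: 0.35159 hr


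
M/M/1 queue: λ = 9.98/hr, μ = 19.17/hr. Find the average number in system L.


ρ = λ/μ = 9.98/19.17 = 0.5206
L = ρ/(1−ρ) = 0.5206/(1 − 0.5206) = 0.5206/0.4794 = 1.0860

Final: 1.0860


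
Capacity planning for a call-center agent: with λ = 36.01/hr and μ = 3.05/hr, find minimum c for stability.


Stability requires cμ > λ ⇔ c > λ/μ.
λ/μ = 36.01/3.05 = 11.8066
Minimum integer c = ⌊11.8066⌋ + 1 = 12
Check: 12·3.05 = 36.60 > 36.01, while 11·3.05 = 33.55 ≤ 36.01

Final: 12 servers


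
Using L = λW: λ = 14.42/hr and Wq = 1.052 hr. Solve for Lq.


Lq = λWq = 14.42·1.052 = 15.1698

Final: 15.1698


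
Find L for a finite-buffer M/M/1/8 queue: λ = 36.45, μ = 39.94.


ρ = 36.45/39.94 = 0.9126
L = ρ[1 − (K+1)ρ^K + Kρ^(K+1)] / [(1−ρ)(1−ρ^(K+1))]
Numerator: 0.9126·(1 − 9·0.481189 + 8·0.439142) = 0.166495
Denominator: (0.08738)·(0.560858) = 0.049008
L = 0.166495/0.049008 = 3.3973

Final: 3.3973


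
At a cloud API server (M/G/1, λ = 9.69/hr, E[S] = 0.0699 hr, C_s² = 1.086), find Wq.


ρ = λ·E[S] = 9.69·0.0699 = 0.6773
E[S²] = E[S]²(1+C_s²) = 0.0699²·(1+1.086) = 0.010192
Wq = λ·E[S²]/(2(1−ρ)) = 9.69·0.010192/(2·0.3227) = 0.15304 hr

Final: 0.15304 hr


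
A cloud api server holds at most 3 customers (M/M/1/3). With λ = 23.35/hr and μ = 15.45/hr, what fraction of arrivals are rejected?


ρ = λ/μ = 23.35/15.45 = 1.5113
P_K = (1−ρ)ρ^K/(1−ρ^(K+1)) = (-0.5113·3.452035)/(1 − 5.217153)
= -1.765118/-4.217153 = 0.418557

Final: 0.418557


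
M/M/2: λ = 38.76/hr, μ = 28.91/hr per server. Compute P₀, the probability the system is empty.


a = λ/μ = 38.76/28.91 = 1.3407; ρ = a/c = 0.6704
Σ_{k=0}^{1} a^k/k! (terms k=0..1) = 1.00000 + 1.34071 = 2.34071
Tail: a^2/(2!(1−ρ)) = 1.79751/(2·0.3296) = 2.72644
P₀ = 1/(2.34071 + 2.72644) = 1/5.06716 = 0.197349

Final: 0.197349


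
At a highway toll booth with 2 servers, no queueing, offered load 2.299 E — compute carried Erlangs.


B(2,2.299) = 0.444772 (Erlang-B)
Carried load = a(1 − B) = 2.299·(1 − 0.444772) = 2.299·0.555228 = 1.2765 E

Final: 1.2765 Erlangs


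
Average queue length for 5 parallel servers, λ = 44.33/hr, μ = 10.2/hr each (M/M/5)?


a = λ/μ = 4.3461; ρ = a/5 = 0.8692
P₀ = 0.007036
Lq = P₀·a^c·ρ / (c!·(1−ρ)²) = 0.007036·1550.55722·0.8692/(120·0.01710)
= 4.61975

Final: 4.61975


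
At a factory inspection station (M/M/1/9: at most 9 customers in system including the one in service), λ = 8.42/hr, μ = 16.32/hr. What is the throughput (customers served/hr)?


ρ = 0.5159; P_K = (1−ρ)ρ^9/(1−ρ^10) = 0.001255
λ_eff = λ(1 − P_K) = 8.42·(1 − 0.001255) = 8.42·0.998745 = 8.4094 /hr

Final: 8.4094 /hr


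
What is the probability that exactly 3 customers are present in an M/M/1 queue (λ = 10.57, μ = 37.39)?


ρ = 10.57/37.39 = 0.2827
P_n = (1−ρ)·ρ^n = (1 − 0.2827)·0.2827^3 = 0.7173·0.022592 = 0.016205

Final: 0.016205


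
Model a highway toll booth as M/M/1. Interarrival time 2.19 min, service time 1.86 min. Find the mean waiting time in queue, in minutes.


λ = 60/2.19 = 27.3973 /hr
μ = 60/1.86 = 32.2581 /hr
ρ = λ/μ = 27.3973/32.2581 = 0.8493
Wq = ρ/(μ−λ) = 0.8493/(32.2581−27.3973) = 0.17473 hr
In minutes: 0.17473·60 = 10.484 min

Final: 10.484 min


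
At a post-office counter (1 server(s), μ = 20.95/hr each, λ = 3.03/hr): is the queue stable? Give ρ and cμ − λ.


Total capacity cμ = 1·20.95 = 20.95/hr
ρ = λ/(cμ) = 3.03/20.95 = 0.1446
Stable ⇔ ρ < 1: YES
Spare capacity = cμ − λ = 20.95 − 3.03 = 17.92/hr

Final: ρ = 0.1446; stable; margin = 17.92/hr


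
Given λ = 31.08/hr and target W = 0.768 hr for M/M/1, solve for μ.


W = 1/(μ−λ) ⇒ μ − λ = 1/W = 1/0.768 = 1.3021
μ = λ + 1/W = 31.08 + 1.3021 = 32.3821 per hr

Final: 32.3821 /hr


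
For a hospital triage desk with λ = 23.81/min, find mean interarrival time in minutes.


Mean interarrival time = 1/λ = 1/23.81 minute = 0.04200 minute
In minutes: 0.04200 × 1 = 0.04200 min

Final: 0.04200 min


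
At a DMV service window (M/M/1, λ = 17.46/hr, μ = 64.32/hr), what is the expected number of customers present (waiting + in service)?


ρ = λ/μ = 17.46/64.32 = 0.2715
L = ρ/(1−ρ) = 0.2715/(1 − 0.2715) = 0.2715/0.7285 = 0.3726

Final: 0.3726


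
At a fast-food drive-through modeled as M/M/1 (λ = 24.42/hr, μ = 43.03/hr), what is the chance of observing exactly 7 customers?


ρ = 24.42/43.03 = 0.5675
P_n = (1−ρ)·ρ^n = (1 − 0.5675)·0.5675^7 = 0.4325·0.018959 = 0.008200

Final: 0.008200


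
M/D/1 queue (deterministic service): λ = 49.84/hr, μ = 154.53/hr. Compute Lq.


ρ = 49.84/154.53 = 0.3225
M/D/1: Lq = ρ²/(2(1−ρ)) = 0.1040/(2·0.6775) = 0.07677

Final: 0.07677


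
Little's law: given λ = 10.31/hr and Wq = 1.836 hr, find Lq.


Lq = λWq = 10.31·1.836 = 18.9292

Final: 18.9292


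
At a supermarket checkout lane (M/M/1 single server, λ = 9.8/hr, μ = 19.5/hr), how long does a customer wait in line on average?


ρ = 9.8/19.5 = 0.5026
Wq = ρ/(μ−λ) = 0.5026/(19.5 − 9.8) = 0.5026/9.70 = 0.05181 hr

Final: 0.05181 hr


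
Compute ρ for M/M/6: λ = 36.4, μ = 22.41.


ρ = λ/(cμ) = 36.4/(6·22.41) = 36.4/134.46 = 0.2707

Final: 0.2707


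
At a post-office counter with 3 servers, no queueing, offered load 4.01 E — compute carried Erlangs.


B(3,4.01) = 0.451608 (Erlang-B)
Carried load = a(1 − B) = 4.01·(1 − 0.451608) = 4.01·0.548392 = 2.1991 E

Final: 2.1991 Erlangs


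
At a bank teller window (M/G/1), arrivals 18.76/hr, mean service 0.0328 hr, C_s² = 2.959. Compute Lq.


ρ = λ·E[S] = 18.76·0.0328 = 0.6153
Lq = ρ²(1+C_s²)/(2(1−ρ)) = 0.3786·(1+2.959)/(2·0.3847)
= 0.3786·3.9590/0.7693 = 1.94840

Final: 1.94840


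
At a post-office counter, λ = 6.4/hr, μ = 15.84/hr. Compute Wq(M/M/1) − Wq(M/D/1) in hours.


ρ = 6.4/15.84 = 0.4040
Wq(M/M/1) = ρ/(μ−λ) = 0.4040/9.44 = 0.04280 hr
Wq(M/D/1) = ρ/(2(μ−λ)) = 0.02140 hr
Savings = 0.04280 − 0.02140 = 0.02140 hr

Final: 0.02140 hr


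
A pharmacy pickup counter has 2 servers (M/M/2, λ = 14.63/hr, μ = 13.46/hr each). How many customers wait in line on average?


a = λ/μ = 1.0869; ρ = a/2 = 0.5435
P₀ = 0.295788
Lq = P₀·a^c·ρ / (c!·(1−ρ)²) = 0.295788·1.18140·0.5435/(2·0.20843)
= 0.45558

Final: 0.45558


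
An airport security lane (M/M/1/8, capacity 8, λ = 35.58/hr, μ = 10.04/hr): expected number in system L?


ρ = 35.58/10.04 = 3.5438
L = ρ[1 − (K+1)ρ^K + Kρ^(K+1)] / [(1−ρ)(1−ρ^(K+1))]
Numerator: 3.5438·(1 − 9·24875.845311 + 8·88155.635075) = 1705867.765186
Denominator: (-2.5438)·(-88154.635075) = 224249.938230
L = 1705867.765186/224249.938230 = 7.6070

Final: 7.6070


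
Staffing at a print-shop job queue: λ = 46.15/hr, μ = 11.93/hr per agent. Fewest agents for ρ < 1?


Stability requires cμ > λ ⇔ c > λ/μ.
λ/μ = 46.15/11.93 = 3.8684
Minimum integer c = ⌊3.8684⌋ + 1 = 4
Check: 4·11.93 = 47.72 > 46.15, while 3·11.93 = 35.79 ≤ 46.15

Final: 4 servers


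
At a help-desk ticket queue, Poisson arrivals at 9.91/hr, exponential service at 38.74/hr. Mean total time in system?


W = 1/(μ−λ) = 1/(38.74 − 9.91) = 1/28.83 = 0.03469 hr

Final: 0.03469 hr


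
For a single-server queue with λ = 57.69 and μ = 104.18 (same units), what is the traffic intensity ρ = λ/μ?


ρ = λ/μ = 57.69/104.18 = 0.5538

Final: 0.5538


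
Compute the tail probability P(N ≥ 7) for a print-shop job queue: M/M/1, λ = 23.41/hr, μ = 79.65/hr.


ρ = 23.41/79.65 = 0.2939
P(N ≥ n) = ρ^n = 0.2939^7 = 0.0001895

Final: 0.0001895


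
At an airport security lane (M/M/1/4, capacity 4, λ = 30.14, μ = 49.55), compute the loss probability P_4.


ρ = λ/μ = 30.14/49.55 = 0.6083
P_K = (1−ρ)ρ^K/(1−ρ^(K+1)) = (0.3917·0.136898)/(1 − 0.083272)
= 0.053627/0.916728 = 0.058498

Final: 0.058498


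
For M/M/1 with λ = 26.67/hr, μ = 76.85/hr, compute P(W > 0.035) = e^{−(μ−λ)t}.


W ~ Exponential(μ−λ) for M/M/1.
μ − λ = 76.85 − 26.67 = 50.1800
P(W > t) = e^{−(μ−λ)t} = e^{−1.7563} = 0.172683

Final: 0.172683


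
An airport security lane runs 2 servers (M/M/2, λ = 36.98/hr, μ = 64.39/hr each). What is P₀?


a = λ/μ = 36.98/64.39 = 0.5743; ρ = a/c = 0.2872
Σ_{k=0}^{1} a^k/k! (terms k=0..1) = 1.00000 + 0.57431 = 1.57431
Tail: a^2/(2!(1−ρ)) = 0.32984/(2·0.7128) = 0.23135
P₀ = 1/(1.57431 + 0.23135) = 1/1.80566 = 0.553813

Final: 0.553813


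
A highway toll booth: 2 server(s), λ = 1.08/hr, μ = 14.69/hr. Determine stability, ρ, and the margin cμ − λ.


Total capacity cμ = 2·14.69 = 29.38/hr
ρ = λ/(cμ) = 1.08/29.38 = 0.03676
Stable ⇔ ρ < 1: YES
Spare capacity = cμ − λ = 29.38 − 1.08 = 28.30/hr

Final: ρ = 0.03676; stable; margin = 28.30/hr


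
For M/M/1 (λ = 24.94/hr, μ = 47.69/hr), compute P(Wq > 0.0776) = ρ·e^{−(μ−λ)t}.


ρ = 24.94/47.69 = 0.5230
P(Wq > t) = ρ·e^{−(μ−λ)t} = 0.5230·e^{−1.7654}
= 0.5230·0.171118 = 0.089488

Final: 0.089488


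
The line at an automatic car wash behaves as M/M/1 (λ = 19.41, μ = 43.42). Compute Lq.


ρ = 19.41/43.42 = 0.4470
Lq = ρ²/(1−ρ) = 0.1998/0.5530 = 0.3614

Final: 0.3614


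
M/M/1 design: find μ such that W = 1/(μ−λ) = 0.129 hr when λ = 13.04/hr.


W = 1/(μ−λ) ⇒ μ − λ = 1/W = 1/0.129 = 7.7519
μ = λ + 1/W = 13.04 + 7.7519 = 20.7919 per hr

Final: 20.7919 /hr


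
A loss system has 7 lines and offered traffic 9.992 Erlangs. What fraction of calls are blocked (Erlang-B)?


B(c,a) = (a^c/c!) / Σ_{k=0}^{c} a^k/k!
a^7/7! = 1973.042504
Σ terms (k=0..7): 1.00000 + 9.99200 + 49.92003 + 166.26699 + 415.33493 + 830.00533 + 1382.23554 + 1973.04250 = 4827.797326
B = 1973.042504/4827.797326 = 0.408684

Final: 0.408684


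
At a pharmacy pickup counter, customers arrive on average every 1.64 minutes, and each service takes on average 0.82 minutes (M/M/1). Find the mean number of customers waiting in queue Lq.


λ = 60/1.64 = 36.5854 /hr
μ = 60/0.82 = 73.1707 /hr
ρ = λ/μ = 36.5854/73.1707 = 0.5000
Lq = ρ²/(1−ρ) = 0.2500/0.5000 = 0.5000

Final: 0.5000


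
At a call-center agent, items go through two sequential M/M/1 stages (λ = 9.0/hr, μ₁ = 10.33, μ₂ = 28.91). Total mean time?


Each node sees arrival rate λ = 9.0/hr (tandem ⇒ throughput preserved).
W₁ = 1/(μ₁−λ) = 1/(10.33−9.0) = 0.75188 hr
W₂ = 1/(μ₂−λ) = 1/(28.91−9.0) = 0.05023 hr
W_total = W₁ + W₂ = 0.75188 + 0.05023 = 0.80211 hr

Final: 0.80211 hr


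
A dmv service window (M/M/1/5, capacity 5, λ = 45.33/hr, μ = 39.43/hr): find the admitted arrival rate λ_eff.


ρ = 1.1496; P_K = (1−ρ)ρ^5/(1−ρ^6) = 0.229617
λ_eff = λ(1 − P_K) = 45.33·(1 − 0.229617) = 45.33·0.770383 = 34.9215 /hr

Final: 34.9215 /hr


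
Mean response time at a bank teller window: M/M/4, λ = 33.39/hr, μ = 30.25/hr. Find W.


a = 1.1038; ρ = 0.2760; P₀ = 0.330846
Lq = P₀·a^c·ρ/(c!(1−ρ)²) = 0.01077
Wq = Lq/λ = 0.01077/33.39 = 0.0003226 hr
W = Wq + 1/μ = 0.0003226 + 0.03306 = 0.03338 hr

Final: 0.03338 hr


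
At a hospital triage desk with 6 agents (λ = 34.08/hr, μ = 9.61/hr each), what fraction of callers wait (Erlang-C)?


a = λ/μ = 3.5463; ρ = a/6 = 0.5911
P₀ = 0.027558 (from M/M/c formula)
C(c,a) = [a^c/(c!(1−ρ))]·P₀ = [1989.10263/(720·0.4089)]·0.027558
= 6.75547·0.027558 = 0.186166

Final: 0.186166


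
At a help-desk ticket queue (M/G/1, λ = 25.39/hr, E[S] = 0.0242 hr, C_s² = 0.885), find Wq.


ρ = λ·E[S] = 25.39·0.0242 = 0.6144
E[S²] = E[S]²(1+C_s²) = 0.0242²·(1+0.885) = 0.001104
Wq = λ·E[S²]/(2(1−ρ)) = 25.39·0.001104/(2·0.3856) = 0.03635 hr

Final: 0.03635 hr


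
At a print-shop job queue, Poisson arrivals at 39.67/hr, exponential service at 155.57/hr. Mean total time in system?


W = 1/(μ−λ) = 1/(155.57 − 39.67) = 1/115.90 = 0.008628 hr

Final: 0.008628 hr


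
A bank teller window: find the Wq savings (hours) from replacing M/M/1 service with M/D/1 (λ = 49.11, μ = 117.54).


ρ = 49.11/117.54 = 0.4178
Wq(M/M/1) = ρ/(μ−λ) = 0.4178/68.43 = 0.006106 hr
Wq(M/D/1) = ρ/(2(μ−λ)) = 0.003053 hr
Savings = 0.006106 − 0.003053 = 0.003053 hr

Final: 0.003053 hr


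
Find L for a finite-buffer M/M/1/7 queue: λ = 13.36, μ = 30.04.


ρ = 13.36/30.04 = 0.4447
L = ρ[1 − (K+1)ρ^K + Kρ^(K+1)] / [(1−ρ)(1−ρ^(K+1))]
Numerator: 0.4447·(1 − 8·0.003441 + 7·0.001531) = 0.437261
Denominator: (0.5553)·(0.998469) = 0.554410
L = 0.437261/0.554410 = 0.7887

Final: 0.7887


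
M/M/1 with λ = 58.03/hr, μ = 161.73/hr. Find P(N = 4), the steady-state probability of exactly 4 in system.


ρ = 58.03/161.73 = 0.3588
P_n = (1−ρ)·ρ^n = (1 − 0.3588)·0.3588^4 = 0.6412·0.016575 = 0.010628

Final: 0.010628


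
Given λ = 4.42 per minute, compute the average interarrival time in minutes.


Mean interarrival time = 1/λ = 1/4.42 minute = 0.22624 minute
In minutes: 0.22624 × 1 = 0.2262 min

Final: 0.2262 min


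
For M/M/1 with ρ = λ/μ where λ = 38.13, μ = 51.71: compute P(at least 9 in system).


ρ = 38.13/51.71 = 0.7374
P(N ≥ n) = ρ^n = 0.7374^9 = 0.064451

Final: 0.064451


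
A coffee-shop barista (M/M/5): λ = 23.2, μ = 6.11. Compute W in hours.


a = 3.7971; ρ = 0.7594; P₀ = 0.017504
Lq = P₀·a^c·ρ/(c!(1−ρ)²) = 1.51048
Wq = Lq/λ = 1.51048/23.2 = 0.06511 hr
W = Wq + 1/μ = 0.06511 + 0.16367 = 0.22877 hr

Final: 0.22877 hr


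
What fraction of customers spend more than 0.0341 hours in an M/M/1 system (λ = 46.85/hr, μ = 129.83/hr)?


W ~ Exponential(μ−λ) for M/M/1.
μ − λ = 129.83 − 46.85 = 82.9800
P(W > t) = e^{−(μ−λ)t} = e^{−2.8296} = 0.059035

Final: 0.059035


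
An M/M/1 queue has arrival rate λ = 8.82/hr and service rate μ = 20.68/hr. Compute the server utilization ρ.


ρ = λ/μ = 8.82/20.68 = 0.4265

Final: 0.4265


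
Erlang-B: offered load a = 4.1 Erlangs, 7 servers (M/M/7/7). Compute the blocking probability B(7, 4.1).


B(c,a) = (a^c/c!) / Σ_{k=0}^{c} a^k/k!
a^7/7! = 3.864172
Σ terms (k=0..7): 1.00000 + 4.10000 + 8.40500 + 11.48683 + 11.77400 + 9.65468 + 6.59737 + 3.86417 = 56.882060
B = 3.864172/56.882060 = 0.067933

Final: 0.067933


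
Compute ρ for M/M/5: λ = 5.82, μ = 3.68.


ρ = λ/(cμ) = 5.82/(5·3.68) = 5.82/18.40 = 0.3163

Final: 0.3163


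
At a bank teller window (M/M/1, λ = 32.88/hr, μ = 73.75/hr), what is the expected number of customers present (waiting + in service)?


ρ = λ/μ = 32.88/73.75 = 0.4458
L = ρ/(1−ρ) = 0.4458/(1 − 0.4458) = 0.4458/0.5542 = 0.8045

Final: 0.8045


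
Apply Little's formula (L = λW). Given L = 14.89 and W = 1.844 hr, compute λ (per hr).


λ = L/W = 14.89/1.844 = 8.0748 /hr

Final: 8.0748 /hr


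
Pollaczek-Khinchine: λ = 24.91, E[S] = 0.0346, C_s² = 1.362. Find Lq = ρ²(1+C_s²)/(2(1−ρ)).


ρ = λ·E[S] = 24.91·0.0346 = 0.8619
Lq = ρ²(1+C_s²)/(2(1−ρ)) = 0.7428·(1+1.362)/(2·0.1381)
= 0.7428·2.3620/0.2762 = 6.35202

Final: 6.35202


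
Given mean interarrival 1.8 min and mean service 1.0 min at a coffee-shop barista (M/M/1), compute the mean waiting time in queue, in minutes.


λ = 60/1.8 = 33.3333 /hr
μ = 60/1.0 = 60.0000 /hr
ρ = λ/μ = 33.3333/60.0000 = 0.5556
Wq = ρ/(μ−λ) = 0.5556/(60.0000−33.3333) = 0.02083 hr
In minutes: 0.02083·60 = 1.250 min

Final: 1.250 min


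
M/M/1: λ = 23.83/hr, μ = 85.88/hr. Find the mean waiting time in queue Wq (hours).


ρ = 23.83/85.88 = 0.2775
Wq = ρ/(μ−λ) = 0.2775/(85.88 − 23.83) = 0.2775/62.05 = 0.004472 hr

Final: 0.004472 hr


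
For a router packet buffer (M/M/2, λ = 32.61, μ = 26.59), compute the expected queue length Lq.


a = λ/μ = 1.2264; ρ = a/2 = 0.6132
P₀ = 0.239772
Lq = P₀·a^c·ρ / (c!·(1−ρ)²) = 0.239772·1.50406·0.6132/(2·0.14961)
= 0.73903

Final: 0.73903


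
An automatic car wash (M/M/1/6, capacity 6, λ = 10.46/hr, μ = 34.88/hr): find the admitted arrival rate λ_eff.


ρ = 0.2999; P_K = (1−ρ)ρ^6/(1−ρ^7) = 0.0005093
λ_eff = λ(1 − P_K) = 10.46·(1 − 0.0005093) = 10.46·0.999491 = 10.4547 /hr

Final: 10.4547 /hr


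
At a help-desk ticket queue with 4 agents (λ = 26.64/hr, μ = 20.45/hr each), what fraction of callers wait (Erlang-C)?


a = λ/μ = 1.3027; ρ = a/4 = 0.3257
P₀ = 0.270447 (from M/M/c formula)
C(c,a) = [a^c/(c!(1−ρ))]·P₀ = [2.87981/(24·0.6743)]·0.270447
= 0.17794·0.270447 = 0.048124

Final: 0.048124


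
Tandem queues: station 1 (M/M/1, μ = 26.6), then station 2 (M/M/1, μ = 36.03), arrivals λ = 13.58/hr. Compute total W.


Each node sees arrival rate λ = 13.58/hr (tandem ⇒ throughput preserved).
W₁ = 1/(μ₁−λ) = 1/(26.6−13.58) = 0.07680 hr
W₂ = 1/(μ₂−λ) = 1/(36.03−13.58) = 0.04454 hr
W_total = W₁ + W₂ = 0.07680 + 0.04454 = 0.12135 hr

Final: 0.12135 hr


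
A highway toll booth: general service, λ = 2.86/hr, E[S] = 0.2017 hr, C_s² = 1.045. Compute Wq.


ρ = λ·E[S] = 2.86·0.2017 = 0.5769
E[S²] = E[S]²(1+C_s²) = 0.2017²·(1+1.045) = 0.083197
Wq = λ·E[S²]/(2(1−ρ)) = 2.86·0.083197/(2·0.4231) = 0.28116 hr

Final: 0.28116 hr


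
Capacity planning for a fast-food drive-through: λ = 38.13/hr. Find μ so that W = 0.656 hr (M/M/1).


W = 1/(μ−λ) ⇒ μ − λ = 1/W = 1/0.656 = 1.5244
μ = λ + 1/W = 38.13 + 1.5244 = 39.6544 per hr

Final: 39.6544 /hr


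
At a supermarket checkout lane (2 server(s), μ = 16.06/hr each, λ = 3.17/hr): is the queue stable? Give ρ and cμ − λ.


Total capacity cμ = 2·16.06 = 32.12/hr
ρ = λ/(cμ) = 3.17/32.12 = 0.09869
Stable ⇔ ρ < 1: YES
Spare capacity = cμ − λ = 32.12 − 3.17 = 28.95/hr

Final: ρ = 0.09869; stable; margin = 28.95/hr


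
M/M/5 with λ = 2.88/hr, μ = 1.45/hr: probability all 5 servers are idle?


a = λ/μ = 2.88/1.45 = 1.9862; ρ = a/c = 0.3972
Σ_{k=0}^{4} a^k/k! (terms k=0..4) = 1.00000 + 1.98621 + 1.97251 + 1.30594 + 0.64847 = 6.91312
Tail: a^5/(5!(1−ρ)) = 30.91167/(120·0.6028) = 0.42736
P₀ = 1/(6.91312 + 0.42736) = 1/7.34048 = 0.136231

Final: 0.136231


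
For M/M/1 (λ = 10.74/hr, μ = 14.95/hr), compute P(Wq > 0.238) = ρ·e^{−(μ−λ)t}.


ρ = 10.74/14.95 = 0.7184
P(Wq > t) = ρ·e^{−(μ−λ)t} = 0.7184·e^{−1.0020}
= 0.7184·0.367152 = 0.263760

Final: 0.263760


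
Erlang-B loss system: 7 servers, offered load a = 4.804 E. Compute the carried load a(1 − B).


B(7,4.804) = 0.108360 (Erlang-B)
Carried load = a(1 − B) = 4.804·(1 − 0.108360) = 4.804·0.891640 = 4.2834 E

Final: 4.2834 Erlangs


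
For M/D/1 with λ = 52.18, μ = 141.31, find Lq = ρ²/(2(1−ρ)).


ρ = 52.18/141.31 = 0.3693
M/D/1: Lq = ρ²/(2(1−ρ)) = 0.1364/(2·0.6307) = 0.10809

Final: 0.10809


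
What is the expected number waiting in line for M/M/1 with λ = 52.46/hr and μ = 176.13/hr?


ρ = 52.46/176.13 = 0.2978
Lq = ρ²/(1−ρ) = 0.08871/0.7022 = 0.1263

Final: 0.1263


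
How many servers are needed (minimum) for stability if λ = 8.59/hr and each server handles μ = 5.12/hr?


Stability requires cμ > λ ⇔ c > λ/μ.
λ/μ = 8.59/5.12 = 1.6777
Minimum integer c = ⌊1.6777⌋ + 1 = 2
Check: 2·5.12 = 10.24 > 8.59, while 1·5.12 = 5.12 ≤ 8.59

Final: 2 servers


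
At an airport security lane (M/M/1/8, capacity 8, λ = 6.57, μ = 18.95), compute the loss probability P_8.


ρ = λ/μ = 6.57/18.95 = 0.3467
P_K = (1−ρ)ρ^K/(1−ρ^(K+1)) = (0.6533·0.0002088)/(1 − 0.00007238)
= 0.0001364/0.999928 = 0.0001364

Final: 0.0001364


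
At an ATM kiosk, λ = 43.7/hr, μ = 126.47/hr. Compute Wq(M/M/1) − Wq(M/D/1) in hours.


ρ = 43.7/126.47 = 0.3455
Wq(M/M/1) = ρ/(μ−λ) = 0.3455/82.77 = 0.004175 hr
Wq(M/D/1) = ρ/(2(μ−λ)) = 0.002087 hr
Savings = 0.004175 − 0.002087 = 0.002087 hr

Final: 0.002087 hr


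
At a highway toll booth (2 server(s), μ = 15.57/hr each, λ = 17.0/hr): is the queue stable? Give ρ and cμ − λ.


Total capacity cμ = 2·15.57 = 31.14/hr
ρ = λ/(cμ) = 17.0/31.14 = 0.5459
Stable ⇔ ρ < 1: YES
Spare capacity = cμ − λ = 31.14 − 17.0 = 14.14/hr

Final: ρ = 0.5459; stable; margin = 14.14/hr


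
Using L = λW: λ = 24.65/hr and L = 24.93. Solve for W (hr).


W = L/λ = 24.93/24.65 = 1.0114 hr

Final: 1.0114 hr


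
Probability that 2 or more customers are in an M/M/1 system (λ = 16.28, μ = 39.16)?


ρ = 16.28/39.16 = 0.4157
P(N ≥ n) = ρ^n = 0.4157^2 = 0.172832

Final: 0.172832


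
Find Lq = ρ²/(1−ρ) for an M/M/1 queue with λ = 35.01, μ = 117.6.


ρ = 35.01/117.6 = 0.2977
Lq = ρ²/(1−ρ) = 0.08863/0.7023 = 0.1262

Final: 0.1262


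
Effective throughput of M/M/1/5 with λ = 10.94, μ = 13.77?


ρ = 0.7945; P_K = (1−ρ)ρ^5/(1−ρ^6) = 0.086909
λ_eff = λ(1 − P_K) = 10.94·(1 − 0.086909) = 10.94·0.913091 = 9.9892 /hr

Final: 9.9892 /hr


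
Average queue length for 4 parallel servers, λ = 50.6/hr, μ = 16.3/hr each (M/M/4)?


a = λ/μ = 3.1043; ρ = a/4 = 0.7761
P₀ = 0.032064
Lq = P₀·a^c·ρ / (c!·(1−ρ)²) = 0.032064·92.86491·0.7761/(24·0.05014)
= 1.92019

Final: 1.92019


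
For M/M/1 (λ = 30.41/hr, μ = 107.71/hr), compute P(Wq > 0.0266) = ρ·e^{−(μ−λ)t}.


ρ = 30.41/107.71 = 0.2823
P(Wq > t) = ρ·e^{−(μ−λ)t} = 0.2823·e^{−2.0562}
= 0.2823·0.127942 = 0.036122

Final: 0.036122


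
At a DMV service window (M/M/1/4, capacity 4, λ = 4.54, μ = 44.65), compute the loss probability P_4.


ρ = λ/μ = 4.54/44.65 = 0.1017
P_K = (1−ρ)ρ^K/(1−ρ^(K+1)) = (0.8983·0.0001069)/(1 − 0.00001087)
= 0.00009602/0.999989 = 0.00009602

Final: 0.00009602


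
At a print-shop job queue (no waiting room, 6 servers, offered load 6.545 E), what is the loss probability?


B(c,a) = (a^c/c!) / Σ_{k=0}^{c} a^k/k!
a^6/6! = 109.175555
Σ terms (k=0..6): 1.00000 + 6.54500 + 21.41851 + 46.72805 + 76.45878 + 100.08454 + 109.17556 = 361.410445
B = 109.175555/361.410445 = 0.302082

Final: 0.302082


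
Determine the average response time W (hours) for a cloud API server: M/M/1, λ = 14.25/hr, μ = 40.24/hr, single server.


W = 1/(μ−λ) = 1/(40.24 − 14.25) = 1/25.99 = 0.03848 hr

Final: 0.03848 hr


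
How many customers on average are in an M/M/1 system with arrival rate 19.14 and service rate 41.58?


ρ = λ/μ = 19.14/41.58 = 0.4603
L = ρ/(1−ρ) = 0.4603/(1 − 0.4603) = 0.4603/0.5397 = 0.8529

Final: 0.8529


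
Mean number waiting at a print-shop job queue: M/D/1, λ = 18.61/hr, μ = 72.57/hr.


ρ = 18.61/72.57 = 0.2564
M/D/1: Lq = ρ²/(2(1−ρ)) = 0.06576/(2·0.7436) = 0.04422

Final: 0.04422


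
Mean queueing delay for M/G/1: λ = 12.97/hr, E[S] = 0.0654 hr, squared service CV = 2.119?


ρ = λ·E[S] = 12.97·0.0654 = 0.8482
E[S²] = E[S]²(1+C_s²) = 0.0654²·(1+2.119) = 0.013340
Wq = λ·E[S²]/(2(1−ρ)) = 12.97·0.013340/(2·0.1518) = 0.57006 hr

Final: 0.57006 hr


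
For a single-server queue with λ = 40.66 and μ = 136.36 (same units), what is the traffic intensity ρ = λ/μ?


ρ = λ/μ = 40.66/136.36 = 0.2982

Final: 0.2982


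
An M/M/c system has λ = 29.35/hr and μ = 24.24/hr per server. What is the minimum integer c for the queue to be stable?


Stability requires cμ > λ ⇔ c > λ/μ.
λ/μ = 29.35/24.24 = 1.2108
Minimum integer c = ⌊1.2108⌋ + 1 = 2
Check: 2·24.24 = 48.48 > 29.35, while 1·24.24 = 24.24 ≤ 29.35

Final: 2 servers


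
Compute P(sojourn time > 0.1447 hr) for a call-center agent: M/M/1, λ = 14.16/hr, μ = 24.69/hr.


W ~ Exponential(μ−λ) for M/M/1.
μ − λ = 24.69 − 14.16 = 10.5300
P(W > t) = e^{−(μ−λ)t} = e^{−1.5237} = 0.217906

Final: 0.217906


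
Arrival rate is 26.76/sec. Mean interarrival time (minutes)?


Mean interarrival time = 1/λ = 1/26.76 second = 0.03737 second
In minutes: 0.03737 × 0.0166667 = 0.0006228 min

Final: 0.0006228 min


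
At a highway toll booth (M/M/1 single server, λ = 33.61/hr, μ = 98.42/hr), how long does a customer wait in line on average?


ρ = 33.61/98.42 = 0.3415
Wq = ρ/(μ−λ) = 0.3415/(98.42 − 33.61) = 0.3415/64.81 = 0.005269 hr

Final: 0.005269 hr


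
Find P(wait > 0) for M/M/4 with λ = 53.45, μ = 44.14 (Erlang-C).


a = λ/μ = 1.2109; ρ = a/4 = 0.3027
P₀ = 0.296868 (from M/M/c formula)
C(c,a) = [a^c/(c!(1−ρ))]·P₀ = [2.15011/(24·0.6973)]·0.296868
= 0.12848·0.296868 = 0.038143

Final: 0.038143


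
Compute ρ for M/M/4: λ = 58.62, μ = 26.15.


ρ = λ/(cμ) = 58.62/(4·26.15) = 58.62/104.60 = 0.5604

Final: 0.5604


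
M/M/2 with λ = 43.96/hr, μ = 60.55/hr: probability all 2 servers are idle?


a = λ/μ = 43.96/60.55 = 0.7260; ρ = a/c = 0.3630
Σ_{k=0}^{1} a^k/k! (terms k=0..1) = 1.00000 + 0.72601 = 1.72601
Tail: a^2/(2!(1−ρ)) = 0.52709/(2·0.6370) = 0.41373
P₀ = 1/(1.72601 + 0.41373) = 1/2.13975 = 0.467345

Final: 0.467345


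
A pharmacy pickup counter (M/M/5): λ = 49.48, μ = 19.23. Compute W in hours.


a = 2.5731; ρ = 0.5146; P₀ = 0.074155
Lq = P₀·a^c·ρ/(c!(1−ρ)²) = 0.15223
Wq = Lq/λ = 0.15223/49.48 = 0.003077 hr
W = Wq + 1/μ = 0.003077 + 0.05200 = 0.05508 hr

Final: 0.05508 hr


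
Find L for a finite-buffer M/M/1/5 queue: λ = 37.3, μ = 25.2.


ρ = 37.3/25.2 = 1.4802
L = ρ[1 − (K+1)ρ^K + Kρ^(K+1)] / [(1−ρ)(1−ρ^(K+1))]
Numerator: 1.4802·(1 − 6·7.104630 + 5·10.515980) = 16.210877
Denominator: (-0.4802)·(-9.515980) = 4.569181
L = 16.210877/4.569181 = 3.5479

Final: 3.5479


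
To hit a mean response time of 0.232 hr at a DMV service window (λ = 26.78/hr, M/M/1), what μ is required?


W = 1/(μ−λ) ⇒ μ − λ = 1/W = 1/0.232 = 4.3103
μ = λ + 1/W = 26.78 + 4.3103 = 31.0903 per hr

Final: 31.0903 /hr


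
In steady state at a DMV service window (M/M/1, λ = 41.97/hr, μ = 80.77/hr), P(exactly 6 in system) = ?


ρ = 41.97/80.77 = 0.5196
P_n = (1−ρ)·ρ^n = (1 − 0.5196)·0.5196^6 = 0.4804·0.019685 = 0.009456

Final: 0.009456


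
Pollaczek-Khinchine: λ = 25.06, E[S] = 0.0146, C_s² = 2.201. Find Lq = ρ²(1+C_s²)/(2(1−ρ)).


ρ = λ·E[S] = 25.06·0.0146 = 0.3659
Lq = ρ²(1+C_s²)/(2(1−ρ)) = 0.1339·(1+2.201)/(2·0.6341)
= 0.1339·3.2010/1.2682 = 0.33787

Final: 0.33787


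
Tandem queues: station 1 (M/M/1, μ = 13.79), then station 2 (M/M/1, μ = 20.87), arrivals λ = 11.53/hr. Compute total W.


Each node sees arrival rate λ = 11.53/hr (tandem ⇒ throughput preserved).
W₁ = 1/(μ₁−λ) = 1/(13.79−11.53) = 0.44248 hr
W₂ = 1/(μ₂−λ) = 1/(20.87−11.53) = 0.10707 hr
W_total = W₁ + W₂ = 0.44248 + 0.10707 = 0.54954 hr

Final: 0.54954 hr


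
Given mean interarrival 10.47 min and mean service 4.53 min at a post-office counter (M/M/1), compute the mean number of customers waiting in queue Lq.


λ = 60/10.47 = 5.7307 /hr
μ = 60/4.53 = 13.2450 /hr
ρ = λ/μ = 5.7307/13.2450 = 0.4327
Lq = ρ²/(1−ρ) = 0.1872/0.5673 = 0.3300

Final: 0.3300


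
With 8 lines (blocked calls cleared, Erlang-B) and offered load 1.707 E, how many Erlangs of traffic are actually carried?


B(8,1.707) = 0.0003244 (Erlang-B)
Carried load = a(1 − B) = 1.707·(1 − 0.0003244) = 1.707·0.999676 = 1.7064 E

Final: 1.7064 Erlangs


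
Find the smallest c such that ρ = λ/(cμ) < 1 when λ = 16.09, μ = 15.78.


Stability requires cμ > λ ⇔ c > λ/μ.
λ/μ = 16.09/15.78 = 1.0196
Minimum integer c = ⌊1.0196⌋ + 1 = 2
Check: 2·15.78 = 31.56 > 16.09, while 1·15.78 = 15.78 ≤ 16.09

Final: 2 servers


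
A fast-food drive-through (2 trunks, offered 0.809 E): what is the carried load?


B(2,0.809) = 0.153185 (Erlang-B)
Carried load = a(1 − B) = 0.809·(1 − 0.153185) = 0.809·0.846815 = 0.6851 E

Final: 0.6851 Erlangs


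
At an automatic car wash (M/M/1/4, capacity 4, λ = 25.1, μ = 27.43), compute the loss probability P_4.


ρ = λ/μ = 25.1/27.43 = 0.9151
P_K = (1−ρ)ρ^K/(1−ρ^(K+1)) = (0.08494·0.701119)/(1 − 0.641563)
= 0.059555/0.358437 = 0.166153

Final: 0.166153


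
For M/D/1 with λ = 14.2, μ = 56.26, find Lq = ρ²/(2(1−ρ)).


ρ = 14.2/56.26 = 0.2524
M/D/1: Lq = ρ²/(2(1−ρ)) = 0.06371/(2·0.7476) = 0.04261

Final: 0.04261


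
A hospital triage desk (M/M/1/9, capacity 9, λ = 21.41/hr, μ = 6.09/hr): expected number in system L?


ρ = 21.41/6.09 = 3.5156
L = ρ[1 − (K+1)ρ^K + Kρ^(K+1)] / [(1−ρ)(1−ρ^(K+1))]
Numerator: 3.5156·(1 − 10·82034.091342 + 9·288398.997640) = 6241071.479309
Denominator: (-2.5156)·(-288397.997640) = 725493.813440
L = 6241071.479309/725493.813440 = 8.6025

Final: 8.6025


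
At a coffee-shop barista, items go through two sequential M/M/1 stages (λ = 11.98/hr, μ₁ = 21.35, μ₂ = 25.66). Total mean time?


Each node sees arrival rate λ = 11.98/hr (tandem ⇒ throughput preserved).
W₁ = 1/(μ₁−λ) = 1/(21.35−11.98) = 0.10672 hr
W₂ = 1/(μ₂−λ) = 1/(25.66−11.98) = 0.07310 hr
W_total = W₁ + W₂ = 0.10672 + 0.07310 = 0.17982 hr

Final: 0.17982 hr


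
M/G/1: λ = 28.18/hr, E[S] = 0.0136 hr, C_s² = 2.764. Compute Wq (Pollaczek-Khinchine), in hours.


ρ = λ·E[S] = 28.18·0.0136 = 0.3832
E[S²] = E[S]²(1+C_s²) = 0.0136²·(1+2.764) = 0.0006962
Wq = λ·E[S²]/(2(1−ρ)) = 28.18·0.0006962/(2·0.6168) = 0.01590 hr

Final: 0.01590 hr


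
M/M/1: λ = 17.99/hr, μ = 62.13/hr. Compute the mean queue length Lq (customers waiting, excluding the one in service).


ρ = 17.99/62.13 = 0.2896
Lq = ρ²/(1−ρ) = 0.08384/0.7104 = 0.1180

Final: 0.1180


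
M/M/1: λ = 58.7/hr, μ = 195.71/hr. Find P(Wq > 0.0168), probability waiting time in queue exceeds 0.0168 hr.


ρ = 58.7/195.71 = 0.2999
P(Wq > t) = ρ·e^{−(μ−λ)t} = 0.2999·e^{−2.3018}
= 0.2999·0.100082 = 0.030018

Final: 0.030018


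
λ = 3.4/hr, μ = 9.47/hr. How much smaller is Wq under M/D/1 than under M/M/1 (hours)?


ρ = 3.4/9.47 = 0.3590
Wq(M/M/1) = ρ/(μ−λ) = 0.3590/6.07 = 0.05915 hr
Wq(M/D/1) = ρ/(2(μ−λ)) = 0.02957 hr
Savings = 0.05915 − 0.02957 = 0.02957 hr

Final: 0.02957 hr


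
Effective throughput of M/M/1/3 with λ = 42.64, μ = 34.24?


ρ = 1.2453; P_K = (1−ρ)ρ^3/(1−ρ^4) = 0.337200
λ_eff = λ(1 − P_K) = 42.64·(1 − 0.337200) = 42.64·0.662800 = 28.2618 /hr

Final: 28.2618 /hr


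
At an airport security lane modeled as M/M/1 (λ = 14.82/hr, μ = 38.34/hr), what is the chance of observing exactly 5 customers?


ρ = 14.82/38.34 = 0.3865
P_n = (1−ρ)·ρ^n = (1 − 0.3865)·0.3865^5 = 0.6135·0.008629 = 0.005294

Final: 0.005294


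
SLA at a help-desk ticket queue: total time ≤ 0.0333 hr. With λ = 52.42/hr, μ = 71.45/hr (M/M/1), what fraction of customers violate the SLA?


W ~ Exponential(μ−λ) for M/M/1.
μ − λ = 71.45 − 52.42 = 19.0300
P(W > t) = e^{−(μ−λ)t} = e^{−0.6337} = 0.530625

Final: 0.530625


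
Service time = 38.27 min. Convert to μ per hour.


μ = 1/(service time) in consistent units.
1 hour = 60 min, so μ = 60/38.27 = 1.5678 per hour

Final: 1.5678 /hr


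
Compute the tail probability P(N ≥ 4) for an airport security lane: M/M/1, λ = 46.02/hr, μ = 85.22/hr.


ρ = 46.02/85.22 = 0.5400
P(N ≥ n) = ρ^n = 0.5400^4 = 0.085039

Final: 0.085039


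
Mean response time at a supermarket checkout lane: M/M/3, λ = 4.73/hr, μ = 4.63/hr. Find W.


a = 1.0216; ρ = 0.3405; P₀ = 0.355506
Lq = P₀·a^c·ρ/(c!(1−ρ)²) = 0.04947
Wq = Lq/λ = 0.04947/4.73 = 0.01046 hr
W = Wq + 1/μ = 0.01046 + 0.21598 = 0.22644 hr

Final: 0.22644 hr


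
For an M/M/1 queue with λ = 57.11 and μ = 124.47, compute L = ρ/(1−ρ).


ρ = λ/μ = 57.11/124.47 = 0.4588
L = ρ/(1−ρ) = 0.4588/(1 − 0.4588) = 0.4588/0.5412 = 0.8478

Final: 0.8478


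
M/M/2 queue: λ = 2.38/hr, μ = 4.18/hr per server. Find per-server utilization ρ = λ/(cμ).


ρ = λ/(cμ) = 2.38/(2·4.18) = 2.38/8.36 = 0.2847

Final: 0.2847


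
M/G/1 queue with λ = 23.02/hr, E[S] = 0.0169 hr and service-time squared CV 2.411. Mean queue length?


ρ = λ·E[S] = 23.02·0.0169 = 0.3890
Lq = ρ²(1+C_s²)/(2(1−ρ)) = 0.1514·(1+2.411)/(2·0.6110)
= 0.1514·3.4110/1.2219 = 0.42249

Final: 0.42249


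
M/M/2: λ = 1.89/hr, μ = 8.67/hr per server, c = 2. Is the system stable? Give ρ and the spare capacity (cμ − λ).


Total capacity cμ = 2·8.67 = 17.34/hr
ρ = λ/(cμ) = 1.89/17.34 = 0.1090
Stable ⇔ ρ < 1: YES
Spare capacity = cμ − λ = 17.34 − 1.89 = 15.45/hr

Final: ρ = 0.1090; stable; margin = 15.45/hr


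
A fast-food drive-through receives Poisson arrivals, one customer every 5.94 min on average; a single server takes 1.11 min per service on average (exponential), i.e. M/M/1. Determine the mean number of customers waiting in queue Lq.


λ = 60/5.94 = 10.1010 /hr
μ = 60/1.11 = 54.0541 /hr
ρ = λ/μ = 10.1010/54.0541 = 0.1869
Lq = ρ²/(1−ρ) = 0.03492/0.8131 = 0.04294

Final: 0.04294


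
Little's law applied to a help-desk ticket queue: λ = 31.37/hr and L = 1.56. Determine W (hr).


W = L/λ = 1.56/31.37 = 0.04973 hr

Final: 0.04973 hr


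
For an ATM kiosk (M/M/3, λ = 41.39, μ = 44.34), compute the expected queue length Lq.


a = λ/μ = 0.9335; ρ = a/3 = 0.3112
P₀ = 0.389719
Lq = P₀·a^c·ρ / (c!·(1−ρ)²) = 0.389719·0.81339·0.3112/(6·0.47451)
= 0.03464

Final: 0.03464


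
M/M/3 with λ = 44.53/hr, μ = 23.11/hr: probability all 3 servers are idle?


a = λ/μ = 44.53/23.11 = 1.9269; ρ = a/c = 0.6423
Σ_{k=0}^{2} a^k/k! (terms k=0..2) = 1.00000 + 1.92687 + 1.85642 = 4.78329
Tail: a^3/(3!(1−ρ)) = 7.15415/(6·0.3577) = 3.33332
P₀ = 1/(4.78329 + 3.33332) = 1/8.11660 = 0.123204

Final: 0.123204


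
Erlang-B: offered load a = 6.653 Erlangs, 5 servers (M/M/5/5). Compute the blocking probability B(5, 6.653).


B(c,a) = (a^c/c!) / Σ_{k=0}^{c} a^k/k!
a^5/5! = 108.619143
Σ terms (k=0..5): 1.00000 + 6.65300 + 22.13120 + 49.07963 + 81.63170 + 108.61914 = 269.114684
B = 108.619143/269.114684 = 0.403617

Final: 0.403617


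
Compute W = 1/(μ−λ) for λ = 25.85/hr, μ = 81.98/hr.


W = 1/(μ−λ) = 1/(81.98 − 25.85) = 1/56.13 = 0.01782 hr

Final: 0.01782 hr


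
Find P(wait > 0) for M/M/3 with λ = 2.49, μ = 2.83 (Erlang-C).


a = λ/μ = 0.8799; ρ = a/3 = 0.2933
P₀ = 0.411934 (from M/M/c formula)
C(c,a) = [a^c/(c!(1−ρ))]·P₀ = [0.68114/(6·0.7067)]·0.411934
= 0.16064·0.411934 = 0.066172

Final: 0.066172


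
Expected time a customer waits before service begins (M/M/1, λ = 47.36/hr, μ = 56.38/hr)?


ρ = 47.36/56.38 = 0.8400
Wq = ρ/(μ−λ) = 0.8400/(56.38 − 47.36) = 0.8400/9.02 = 0.09313 hr

Final: 0.09313 hr


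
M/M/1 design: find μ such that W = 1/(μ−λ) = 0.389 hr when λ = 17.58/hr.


W = 1/(μ−λ) ⇒ μ − λ = 1/W = 1/0.389 = 2.5707
μ = λ + 1/W = 17.58 + 2.5707 = 20.1507 per hr

Final: 20.1507 /hr


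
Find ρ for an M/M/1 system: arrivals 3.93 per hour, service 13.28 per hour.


ρ = λ/μ = 3.93/13.28 = 0.2959

Final: 0.2959


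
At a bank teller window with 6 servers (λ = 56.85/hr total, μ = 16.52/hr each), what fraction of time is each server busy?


ρ = λ/(cμ) = 56.85/(6·16.52) = 56.85/99.12 = 0.5735

Final: 0.5735


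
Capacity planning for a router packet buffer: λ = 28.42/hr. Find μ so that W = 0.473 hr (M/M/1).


W = 1/(μ−λ) ⇒ μ − λ = 1/W = 1/0.473 = 2.1142
μ = λ + 1/W = 28.42 + 2.1142 = 30.5342 per hr

Final: 30.5342 /hr


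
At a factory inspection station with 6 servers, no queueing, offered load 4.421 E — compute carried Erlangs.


B(6,4.421) = 0.148238 (Erlang-B)
Carried load = a(1 − B) = 4.421·(1 − 0.148238) = 4.421·0.851762 = 3.7656 E

Final: 3.7656 Erlangs


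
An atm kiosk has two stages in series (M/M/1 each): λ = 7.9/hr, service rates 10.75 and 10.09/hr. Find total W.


Each node sees arrival rate λ = 7.9/hr (tandem ⇒ throughput preserved).
W₁ = 1/(μ₁−λ) = 1/(10.75−7.9) = 0.35088 hr
W₂ = 1/(μ₂−λ) = 1/(10.09−7.9) = 0.45662 hr
W_total = W₁ + W₂ = 0.35088 + 0.45662 = 0.80750 hr

Final: 0.80750 hr


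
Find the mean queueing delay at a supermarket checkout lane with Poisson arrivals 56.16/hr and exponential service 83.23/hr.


ρ = 56.16/83.23 = 0.6748
Wq = ρ/(μ−λ) = 0.6748/(83.23 − 56.16) = 0.6748/27.07 = 0.02493 hr

Final: 0.02493 hr
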